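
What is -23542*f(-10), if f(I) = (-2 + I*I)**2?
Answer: -226097368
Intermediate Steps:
f(I) = (-2 + I**2)**2
-23542*f(-10) = -23542*(-2 + (-10)**2)**2 = -23542*(-2 + 100)**2 = -23542*98**2 = -23542*9604 = -226097368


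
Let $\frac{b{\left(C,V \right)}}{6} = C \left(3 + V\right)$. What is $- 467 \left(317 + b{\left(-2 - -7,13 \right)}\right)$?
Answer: $-372199$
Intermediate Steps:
$b{\left(C,V \right)} = 6 C \left(3 + V\right)$
$- 467 \left(317 + b{\left(-2 - -7,13 \right)}\right) = - 467 \left(317 + 6 \left(-2 - -7\right) \left(3 + 13\right)\right) = - 467 \left(317 + 6 \left(-2 + 7\right) 16\right) = - 467 \left(317 + 6 \cdot 5 \cdot 16\right) = - 467 \left(317 + 480\right) = \left(-467\right) 797 = -372199$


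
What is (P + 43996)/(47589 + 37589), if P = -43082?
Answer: 457/42589 ≈ 0.010730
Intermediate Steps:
(P + 43996)/(47589 + 37589) = (-43082 + 43996)/(47589 + 37589) = 914/85178 = 914*(1/85178) = 457/42589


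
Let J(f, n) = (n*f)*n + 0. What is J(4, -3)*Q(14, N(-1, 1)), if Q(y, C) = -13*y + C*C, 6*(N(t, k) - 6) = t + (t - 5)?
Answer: -5711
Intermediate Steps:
J(f, n) = f*n**2 (J(f, n) = (f*n)*n + 0 = f*n**2 + 0 = f*n**2)
N(t, k) = 31/6 + t/3 (N(t, k) = 6 + (t + (t - 5))/6 = 6 + (t + (-5 + t))/6 = 6 + (-5 + 2*t)/6 = 6 + (-5/6 + t/3) = 31/6 + t/3)
Q(y, C) = C**2 - 13*y (Q(y, C) = -13*y + C**2 = C**2 - 13*y)
J(4, -3)*Q(14, N(-1, 1)) = (4*(-3)**2)*((31/6 + (1/3)*(-1))**2 - 13*14) = (4*9)*((31/6 - 1/3)**2 - 182) = 36*((29/6)**2 - 182) = 36*(841/36 - 182) = 36*(-5711/36) = -5711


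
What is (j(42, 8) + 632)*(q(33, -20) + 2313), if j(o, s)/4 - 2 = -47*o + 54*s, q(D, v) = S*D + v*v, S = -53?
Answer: -5328992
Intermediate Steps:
q(D, v) = v² - 53*D (q(D, v) = -53*D + v*v = -53*D + v² = v² - 53*D)
j(o, s) = 8 - 188*o + 216*s (j(o, s) = 8 + 4*(-47*o + 54*s) = 8 + (-188*o + 216*s) = 8 - 188*o + 216*s)
(j(42, 8) + 632)*(q(33, -20) + 2313) = ((8 - 188*42 + 216*8) + 632)*(((-20)² - 53*33) + 2313) = ((8 - 7896 + 1728) + 632)*((400 - 1749) + 2313) = (-6160 + 632)*(-1349 + 2313) = -5528*964 = -5328992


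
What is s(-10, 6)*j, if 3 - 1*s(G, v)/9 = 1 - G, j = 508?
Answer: -36576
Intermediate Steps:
s(G, v) = 18 + 9*G (s(G, v) = 27 - 9*(1 - G) = 27 + (-9 + 9*G) = 18 + 9*G)
s(-10, 6)*j = (18 + 9*(-10))*508 = (18 - 90)*508 = -72*508 = -36576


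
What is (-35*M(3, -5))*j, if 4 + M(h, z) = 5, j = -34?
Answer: 1190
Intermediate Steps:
M(h, z) = 1 (M(h, z) = -4 + 5 = 1)
(-35*M(3, -5))*j = -35*1*(-34) = -35*(-34) = 1190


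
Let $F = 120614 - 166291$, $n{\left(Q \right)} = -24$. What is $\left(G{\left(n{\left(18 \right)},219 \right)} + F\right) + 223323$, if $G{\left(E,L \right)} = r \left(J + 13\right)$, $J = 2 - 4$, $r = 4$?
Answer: $177690$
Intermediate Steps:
$J = -2$
$G{\left(E,L \right)} = 44$ ($G{\left(E,L \right)} = 4 \left(-2 + 13\right) = 4 \cdot 11 = 44$)
$F = -45677$
$\left(G{\left(n{\left(18 \right)},219 \right)} + F\right) + 223323 = \left(44 - 45677\right) + 223323 = -45633 + 223323 = 177690$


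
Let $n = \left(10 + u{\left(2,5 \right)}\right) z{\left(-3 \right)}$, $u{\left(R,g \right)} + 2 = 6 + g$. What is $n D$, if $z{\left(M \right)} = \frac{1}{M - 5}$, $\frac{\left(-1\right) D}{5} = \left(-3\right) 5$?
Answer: $- \frac{1425}{8} \approx -178.13$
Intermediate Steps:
$u{\left(R,g \right)} = 4 + g$ ($u{\left(R,g \right)} = -2 + \left(6 + g\right) = 4 + g$)
$D = 75$ ($D = - 5 \left(\left(-3\right) 5\right) = \left(-5\right) \left(-15\right) = 75$)
$z{\left(M \right)} = \frac{1}{-5 + M}$
$n = - \frac{19}{8}$ ($n = \frac{10 + \left(4 + 5\right)}{-5 - 3} = \frac{10 + 9}{-8} = 19 \left(- \frac{1}{8}\right) = - \frac{19}{8} \approx -2.375$)
$n D = \left(- \frac{19}{8}\right) 75 = - \frac{1425}{8}$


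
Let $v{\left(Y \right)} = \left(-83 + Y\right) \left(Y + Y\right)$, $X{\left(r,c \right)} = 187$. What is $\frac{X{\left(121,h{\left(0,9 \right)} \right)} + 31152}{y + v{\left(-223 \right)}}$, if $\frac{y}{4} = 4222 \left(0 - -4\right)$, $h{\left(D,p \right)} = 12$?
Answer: $\frac{2849}{18548} \approx 0.1536$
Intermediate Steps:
$y = 67552$ ($y = 4 \cdot 4222 \left(0 - -4\right) = 4 \cdot 4222 \left(0 + 4\right) = 4 \cdot 4222 \cdot 4 = 4 \cdot 16888 = 67552$)
$v{\left(Y \right)} = 2 Y \left(-83 + Y\right)$ ($v{\left(Y \right)} = \left(-83 + Y\right) 2 Y = 2 Y \left(-83 + Y\right)$)
$\frac{X{\left(121,h{\left(0,9 \right)} \right)} + 31152}{y + v{\left(-223 \right)}} = \frac{187 + 31152}{67552 + 2 \left(-223\right) \left(-83 - 223\right)} = \frac{31339}{67552 + 2 \left(-223\right) \left(-306\right)} = \frac{31339}{67552 + 136476} = \frac{31339}{204028} = 31339 \cdot \frac{1}{204028} = \frac{2849}{18548}$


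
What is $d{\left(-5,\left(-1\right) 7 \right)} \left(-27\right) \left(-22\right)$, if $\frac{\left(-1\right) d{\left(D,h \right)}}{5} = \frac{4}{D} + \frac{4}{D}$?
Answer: $4752$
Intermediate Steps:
$d{\left(D,h \right)} = - \frac{40}{D}$ ($d{\left(D,h \right)} = - 5 \left(\frac{4}{D} + \frac{4}{D}\right) = - 5 \frac{8}{D} = - \frac{40}{D}$)
$d{\left(-5,\left(-1\right) 7 \right)} \left(-27\right) \left(-22\right) = - \frac{40}{-5} \left(-27\right) \left(-22\right) = \left(-40\right) \left(- \frac{1}{5}\right) \left(-27\right) \left(-22\right) = 8 \left(-27\right) \left(-22\right) = \left(-216\right) \left(-22\right) = 4752$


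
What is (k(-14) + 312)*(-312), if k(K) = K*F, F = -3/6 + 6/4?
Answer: -92976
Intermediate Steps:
F = 1 (F = -3*⅙ + 6*(¼) = -½ + 3/2 = 1)
k(K) = K (k(K) = K*1 = K)
(k(-14) + 312)*(-312) = (-14 + 312)*(-312) = 298*(-312) = -92976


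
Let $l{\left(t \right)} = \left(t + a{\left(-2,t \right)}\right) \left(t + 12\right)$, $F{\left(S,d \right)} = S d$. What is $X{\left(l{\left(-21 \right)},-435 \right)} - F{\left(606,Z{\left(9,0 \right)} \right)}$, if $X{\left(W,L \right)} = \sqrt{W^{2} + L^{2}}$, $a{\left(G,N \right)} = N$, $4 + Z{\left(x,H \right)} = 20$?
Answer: $-9696 + 3 \sqrt{36901} \approx -9119.7$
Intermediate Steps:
$Z{\left(x,H \right)} = 16$ ($Z{\left(x,H \right)} = -4 + 20 = 16$)
$l{\left(t \right)} = 2 t \left(12 + t\right)$ ($l{\left(t \right)} = \left(t + t\right) \left(t + 12\right) = 2 t \left(12 + t\right)$)
$X{\left(W,L \right)} = \sqrt{L^{2} + W^{2}}$
$X{\left(l{\left(-21 \right)},-435 \right)} - F{\left(606,Z{\left(9,0 \right)} \right)} = \sqrt{\left(-435\right)^{2} + \left(2 \left(-21\right) \left(12 - 21\right)\right)^{2}} - 606 \cdot 16 = \sqrt{189225 + \left(2 \left(-21\right) \left(-9\right)\right)^{2}} - 9696 = \sqrt{189225 + 378^{2}} - 9696 = \sqrt{189225 + 142884} - 9696 = \sqrt{332109} - 9696 = 3 \sqrt{36901} - 9696 = -9696 + 3 \sqrt{36901}$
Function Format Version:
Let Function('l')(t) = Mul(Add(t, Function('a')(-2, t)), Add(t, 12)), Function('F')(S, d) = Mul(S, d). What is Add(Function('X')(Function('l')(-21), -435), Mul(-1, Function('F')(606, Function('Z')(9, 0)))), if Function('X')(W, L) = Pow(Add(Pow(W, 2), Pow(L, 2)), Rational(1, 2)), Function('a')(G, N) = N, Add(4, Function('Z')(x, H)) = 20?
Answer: Add(-9696, Mul(3, Pow(36901, Rational(1, 2)))) ≈ -9119.7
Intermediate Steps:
Function('Z')(x, H) = 16 (Function('Z')(x, H) = Add(-4, 20) = 16)
Function('l')(t) = Mul(2, t, Add(12, t)) (Function('l')(t) = Mul(Add(t, t), Add(t, 12)) = Mul(Mul(2, t), Add(12, t)) = Mul(2, t, Add(12, t)))
Function('X')(W, L) = Pow(Add(Pow(L, 2), Pow(W, 2)), Rational(1, 2))
Add(Function('X')(Function('l')(-21), -435), Mul(-1, Function('F')(606, Function('Z')(9, 0)))) = Add(Pow(Add(Pow(-435, 2), Pow(Mul(2, -21, Add(12, -21)), 2)), Rational(1, 2)), Mul(-1, Mul(606, 16))) = Add(Pow(Add(189225, Pow(Mul(2, -21, -9), 2)), Rational(1, 2)), Mul(-1, 9696)) = Add(Pow(Add(189225, Pow(378, 2)), Rational(1, 2)), -9696) = Add(Pow(Add(189225, 142884), Rational(1, 2)), -9696) = Add(Pow(332109, Rational(1, 2)), -9696) = Add(Mul(3, Pow(36901, Rational(1, 2))), -9696) = Add(-9696, Mul(3, Pow(36901, Rational(1, 2))))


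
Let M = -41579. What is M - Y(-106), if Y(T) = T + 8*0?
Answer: -41473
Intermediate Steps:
Y(T) = T (Y(T) = T + 0 = T)
M - Y(-106) = -41579 - 1*(-106) = -41579 + 106 = -41473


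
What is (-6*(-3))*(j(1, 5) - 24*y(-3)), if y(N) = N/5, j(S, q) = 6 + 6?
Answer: 2376/5 ≈ 475.20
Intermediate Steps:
j(S, q) = 12
y(N) = N/5 (y(N) = N*(1/5) = N/5)
(-6*(-3))*(j(1, 5) - 24*y(-3)) = (-6*(-3))*(12 - 24*(-3)/5) = 18*(12 - 24*(-3/5)) = 18*(12 + 72/5) = 18*(132/5) = 2376/5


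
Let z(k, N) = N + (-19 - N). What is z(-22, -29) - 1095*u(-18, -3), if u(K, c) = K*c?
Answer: -59149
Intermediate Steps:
z(k, N) = -19
z(-22, -29) - 1095*u(-18, -3) = -19 - (-19710)*(-3) = -19 - 1095*54 = -19 - 59130 = -59149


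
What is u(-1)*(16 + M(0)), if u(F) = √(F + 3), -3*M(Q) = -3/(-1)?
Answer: 15*√2 ≈ 21.213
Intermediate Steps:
M(Q) = -1 (M(Q) = -(-1)/(-1) = -(-1)*(-1) = -⅓*3 = -1)
u(F) = √(3 + F)
u(-1)*(16 + M(0)) = √(3 - 1)*(16 - 1) = √2*15 = 15*√2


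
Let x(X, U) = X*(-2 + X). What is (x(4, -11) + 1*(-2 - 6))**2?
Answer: 0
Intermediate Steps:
(x(4, -11) + 1*(-2 - 6))**2 = (4*(-2 + 4) + 1*(-2 - 6))**2 = (4*2 + 1*(-8))**2 = (8 - 8)**2 = 0**2 = 0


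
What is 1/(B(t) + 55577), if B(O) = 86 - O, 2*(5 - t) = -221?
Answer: 2/111095 ≈ 1.8003e-5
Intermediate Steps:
t = 231/2 (t = 5 - ½*(-221) = 5 + 221/2 = 231/2 ≈ 115.50)
1/(B(t) + 55577) = 1/((86 - 1*231/2) + 55577) = 1/((86 - 231/2) + 55577) = 1/(-59/2 + 55577) = 1/(111095/2) = 2/111095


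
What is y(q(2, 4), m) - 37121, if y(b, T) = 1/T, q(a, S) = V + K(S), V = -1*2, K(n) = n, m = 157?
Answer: -5827996/157 ≈ -37121.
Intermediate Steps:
V = -2
q(a, S) = -2 + S
y(q(2, 4), m) - 37121 = 1/157 - 37121 = -5827996/157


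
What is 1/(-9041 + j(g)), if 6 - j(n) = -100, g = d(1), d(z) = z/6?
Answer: -1/8935 ≈ -0.00011192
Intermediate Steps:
d(z) = z/6 (d(z) = z*(⅙) = z/6)
g = ⅙ (g = (⅙)*1 = ⅙ ≈ 0.16667)
j(n) = 106 (j(n) = 6 - 1*(-100) = 6 + 100 = 106)
1/(-9041 + j(g)) = 1/(-9041 + 106) = 1/(-8935) = -1/8935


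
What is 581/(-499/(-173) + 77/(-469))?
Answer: 6734371/31530 ≈ 213.59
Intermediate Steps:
581/(-499/(-173) + 77/(-469)) = 581/(-499*(-1/173) + 77*(-1/469)) = 581/(499/173 - 11/67) = 581/(31530/11591) = 581*(11591/31530) = 6734371/31530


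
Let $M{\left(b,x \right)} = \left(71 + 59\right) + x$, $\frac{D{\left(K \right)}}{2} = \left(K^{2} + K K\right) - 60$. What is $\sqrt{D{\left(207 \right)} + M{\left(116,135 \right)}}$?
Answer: $\sqrt{171541} \approx 414.18$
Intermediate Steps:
$D{\left(K \right)} = -120 + 4 K^{2}$ ($D{\left(K \right)} = 2 \left(\left(K^{2} + K K\right) - 60\right) = 2 \left(\left(K^{2} + K^{2}\right) - 60\right) = 2 \left(2 K^{2} - 60\right) = 2 \left(-60 + 2 K^{2}\right) = -120 + 4 K^{2}$)
$M{\left(b,x \right)} = 130 + x$
$\sqrt{D{\left(207 \right)} + M{\left(116,135 \right)}} = \sqrt{\left(-120 + 4 \cdot 207^{2}\right) + \left(130 + 135\right)} = \sqrt{\left(-120 + 4 \cdot 42849\right) + 265} = \sqrt{\left(-120 + 171396\right) + 265} = \sqrt{171276 + 265} = \sqrt{171541}$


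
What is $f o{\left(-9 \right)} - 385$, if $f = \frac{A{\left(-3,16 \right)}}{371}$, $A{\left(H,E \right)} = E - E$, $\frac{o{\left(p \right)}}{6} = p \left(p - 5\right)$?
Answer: $-385$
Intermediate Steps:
$o{\left(p \right)} = 6 p \left(-5 + p\right)$ ($o{\left(p \right)} = 6 p \left(p - 5\right) = 6 p \left(-5 + p\right)$)
$A{\left(H,E \right)} = 0$
$f = 0$ ($f = \frac{0}{371} = 0 \cdot \frac{1}{371} = 0$)
$f o{\left(-9 \right)} - 385 = 0 \cdot 6 \left(-9\right) \left(-5 - 9\right) - 385 = 0 \cdot 6 \left(-9\right) \left(-14\right) - 385 = 0 \cdot 756 - 385 = 0 - 385 = -385$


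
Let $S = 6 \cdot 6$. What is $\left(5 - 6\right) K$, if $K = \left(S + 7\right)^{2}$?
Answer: $-1849$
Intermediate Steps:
$S = 36$
$K = 1849$ ($K = \left(36 + 7\right)^{2} = 43^{2} = 1849$)
$\left(5 - 6\right) K = \left(5 - 6\right) 1849 = \left(-1\right) 1849 = -1849$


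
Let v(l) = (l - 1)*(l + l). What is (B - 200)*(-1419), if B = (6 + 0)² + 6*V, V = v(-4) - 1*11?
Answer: -14190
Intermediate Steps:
v(l) = 2*l*(-1 + l) (v(l) = (-1 + l)*(2*l) = 2*l*(-1 + l))
V = 29 (V = 2*(-4)*(-1 - 4) - 1*11 = 2*(-4)*(-5) - 11 = 40 - 11 = 29)
B = 210 (B = (6 + 0)² + 6*29 = 6² + 174 = 36 + 174 = 210)
(B - 200)*(-1419) = (210 - 200)*(-1419) = 10*(-1419) = -14190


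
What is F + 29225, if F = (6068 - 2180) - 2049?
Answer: 31064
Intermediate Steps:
F = 1839 (F = 3888 - 2049 = 1839)
F + 29225 = 1839 + 29225 = 31064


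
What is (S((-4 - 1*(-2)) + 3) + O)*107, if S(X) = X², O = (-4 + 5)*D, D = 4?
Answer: 535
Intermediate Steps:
O = 4 (O = (-4 + 5)*4 = 1*4 = 4)
(S((-4 - 1*(-2)) + 3) + O)*107 = (((-4 - 1*(-2)) + 3)² + 4)*107 = (((-4 + 2) + 3)² + 4)*107 = ((-2 + 3)² + 4)*107 = (1² + 4)*107 = (1 + 4)*107 = 5*107 = 535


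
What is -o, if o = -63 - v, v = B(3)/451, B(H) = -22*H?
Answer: 2577/41 ≈ 62.854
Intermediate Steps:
v = -6/41 (v = -22*3/451 = -66*1/451 = -6/41 ≈ -0.14634)
o = -2577/41 (o = -63 - 1*(-6/41) = -63 + 6/41 = -2577/41 ≈ -62.854)
-o = -1*(-2577/41) = 2577/41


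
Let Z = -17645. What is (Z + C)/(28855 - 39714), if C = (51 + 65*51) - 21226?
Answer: 35505/10859 ≈ 3.2696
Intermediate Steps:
C = -17860 (C = (51 + 3315) - 21226 = 3366 - 21226 = -17860)
(Z + C)/(28855 - 39714) = (-17645 - 17860)/(28855 - 39714) = -35505/(-10859) = -35505*(-1/10859) = 35505/10859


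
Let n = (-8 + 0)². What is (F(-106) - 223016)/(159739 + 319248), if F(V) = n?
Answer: -222952/478987 ≈ -0.46547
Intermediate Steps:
n = 64 (n = (-8)² = 64)
F(V) = 64
(F(-106) - 223016)/(159739 + 319248) = (64 - 223016)/(159739 + 319248) = -222952/478987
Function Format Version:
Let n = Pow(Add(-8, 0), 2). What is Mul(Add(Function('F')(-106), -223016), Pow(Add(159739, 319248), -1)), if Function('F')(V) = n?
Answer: Rational(-222952, 478987) ≈ -0.46547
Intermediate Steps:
n = 64 (n = Pow(-8, 2) = 64)
Function('F')(V) = 64
Mul(Add(Function('F')(-106), -223016), Pow(Add(159739, 319248), -1)) = Mul(Add(64, -223016), Pow(Add(159739, 319248), -1)) = Mul(-222952, Pow(478987, -1)) = Mul(-222952, Rational(1, 478987)) = Rational(-222952, 478987)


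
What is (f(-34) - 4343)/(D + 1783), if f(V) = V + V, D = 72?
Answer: -4411/1855 ≈ -2.3779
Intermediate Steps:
f(V) = 2*V
(f(-34) - 4343)/(D + 1783) = (2*(-34) - 4343)/(72 + 1783) = (-68 - 4343)/1855 = -4411*1/1855 = -4411/1855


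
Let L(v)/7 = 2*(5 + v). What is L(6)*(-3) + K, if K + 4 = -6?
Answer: -472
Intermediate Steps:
K = -10 (K = -4 - 6 = -10)
L(v) = 70 + 14*v (L(v) = 7*(2*(5 + v)) = 7*(10 + 2*v) = 70 + 14*v)
L(6)*(-3) + K = (70 + 14*6)*(-3) - 10 = (70 + 84)*(-3) - 10 = 154*(-3) - 10 = -462 - 10 = -472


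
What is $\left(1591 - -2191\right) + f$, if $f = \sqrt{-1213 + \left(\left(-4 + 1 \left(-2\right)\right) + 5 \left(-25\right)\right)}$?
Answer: $3782 + 8 i \sqrt{21} \approx 3782.0 + 36.661 i$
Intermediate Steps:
$f = 8 i \sqrt{21}$ ($f = \sqrt{-1213 - 131} = \sqrt{-1344} = 8 i \sqrt{21} \approx 36.661 i$)
$\left(1591 - -2191\right) + f = \left(1591 - -2191\right) + 8 i \sqrt{21} = \left(1591 + 2191\right) + 8 i \sqrt{21} = 3782 + 8 i \sqrt{21}$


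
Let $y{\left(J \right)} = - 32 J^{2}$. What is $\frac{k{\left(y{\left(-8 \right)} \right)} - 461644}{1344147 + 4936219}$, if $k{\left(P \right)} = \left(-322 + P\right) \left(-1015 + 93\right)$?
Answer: $\frac{861748}{3140183} \approx 0.27443$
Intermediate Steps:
$k{\left(P \right)} = 296884 - 922 P$ ($k{\left(P \right)} = \left(-322 + P\right) \left(-922\right) = 296884 - 922 P$)
$\frac{k{\left(y{\left(-8 \right)} \right)} - 461644}{1344147 + 4936219} = \frac{\left(296884 - 922 \left(- 32 \left(-8\right)^{2}\right)\right) - 461644}{1344147 + 4936219} = \frac{\left(296884 - 922 \left(\left(-32\right) 64\right)\right) - 461644}{6280366} = \left(\left(296884 - -1888256\right) - 461644\right) \frac{1}{6280366} = \left(\left(296884 + 1888256\right) - 461644\right) \frac{1}{6280366} = \left(2185140 - 461644\right) \frac{1}{6280366} = 1723496 \cdot \frac{1}{6280366} = \frac{861748}{3140183}$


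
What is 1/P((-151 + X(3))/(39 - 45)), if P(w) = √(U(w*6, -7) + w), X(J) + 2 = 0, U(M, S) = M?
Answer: √714/357 ≈ 0.074848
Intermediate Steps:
X(J) = -2 (X(J) = -2 + 0 = -2)
P(w) = √7*√w (P(w) = √(w*6 + w) = √(6*w + w) = √(7*w) = √7*√w)
1/P((-151 + X(3))/(39 - 45)) = 1/(√7*√((-151 - 2)/(39 - 45))) = 1/(√7*√(-153/(-6))) = 1/(√7*√(-153*(-⅙))) = 1/(√7*√(51/2)) = 1/(√7*(√102/2)) = 1/(√714/2) = √714/357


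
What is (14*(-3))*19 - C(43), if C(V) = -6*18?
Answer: -690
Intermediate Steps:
C(V) = -108
(14*(-3))*19 - C(43) = (14*(-3))*19 - 1*(-108) = -42*19 + 108 = -798 + 108 = -690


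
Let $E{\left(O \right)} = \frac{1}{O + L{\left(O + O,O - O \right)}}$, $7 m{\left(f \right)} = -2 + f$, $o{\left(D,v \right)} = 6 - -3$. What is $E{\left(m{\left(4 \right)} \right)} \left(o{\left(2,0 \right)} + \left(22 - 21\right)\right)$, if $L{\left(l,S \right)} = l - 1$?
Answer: $-70$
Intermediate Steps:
$L{\left(l,S \right)} = -1 + l$ ($L{\left(l,S \right)} = l - 1 = -1 + l$)
$o{\left(D,v \right)} = 9$ ($o{\left(D,v \right)} = 6 + 3 = 9$)
$m{\left(f \right)} = - \frac{2}{7} + \frac{f}{7}$ ($m{\left(f \right)} = \frac{-2 + f}{7} = - \frac{2}{7} + \frac{f}{7}$)
$E{\left(O \right)} = \frac{1}{-1 + 3 O}$ ($E{\left(O \right)} = \frac{1}{O + \left(-1 + \left(O + O\right)\right)} = \frac{1}{O + \left(-1 + 2 O\right)} = \frac{1}{-1 + 3 O}$)
$E{\left(m{\left(4 \right)} \right)} \left(o{\left(2,0 \right)} + \left(22 - 21\right)\right) = \frac{9 + \left(22 - 21\right)}{-1 + 3 \left(- \frac{2}{7} + \frac{1}{7} \cdot 4\right)} = \frac{9 + 1}{-1 + 3 \left(- \frac{2}{7} + \frac{4}{7}\right)} = \frac{1}{-1 + 3 \cdot \frac{2}{7}} \cdot 10 = \frac{1}{-1 + \frac{6}{7}} \cdot 10 = \frac{1}{- \frac{1}{7}} \cdot 10 = \left(-7\right) 10 = -70$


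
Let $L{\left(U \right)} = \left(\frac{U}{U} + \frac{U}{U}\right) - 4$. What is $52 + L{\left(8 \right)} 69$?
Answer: $-86$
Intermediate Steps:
$L{\left(U \right)} = -2$ ($L{\left(U \right)} = \left(1 + 1\right) - 4 = 2 - 4 = -2$)
$52 + L{\left(8 \right)} 69 = 52 - 138 = -86$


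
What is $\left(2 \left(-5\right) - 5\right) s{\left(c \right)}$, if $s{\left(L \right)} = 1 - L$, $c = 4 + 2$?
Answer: $75$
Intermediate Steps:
$c = 6$
$\left(2 \left(-5\right) - 5\right) s{\left(c \right)} = \left(2 \left(-5\right) - 5\right) \left(1 - 6\right) = \left(-10 - 5\right) \left(1 - 6\right) = \left(-15\right) \left(-5\right) = 75$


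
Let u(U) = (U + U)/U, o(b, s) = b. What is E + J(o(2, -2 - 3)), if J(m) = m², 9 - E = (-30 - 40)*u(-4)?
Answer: 153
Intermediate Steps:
u(U) = 2 (u(U) = (2*U)/U = 2)
E = 149 (E = 9 - (-30 - 40)*2 = 9 - (-70)*2 = 9 - 1*(-140) = 9 + 140 = 149)
E + J(o(2, -2 - 3)) = 149 + 2² = 149 + 4 = 153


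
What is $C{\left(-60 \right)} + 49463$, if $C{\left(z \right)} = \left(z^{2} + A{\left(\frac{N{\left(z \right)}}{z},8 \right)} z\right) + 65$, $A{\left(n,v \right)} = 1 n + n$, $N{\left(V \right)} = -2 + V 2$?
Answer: $52884$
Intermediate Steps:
$N{\left(V \right)} = -2 + 2 V$
$A{\left(n,v \right)} = 2 n$ ($A{\left(n,v \right)} = n + n = 2 n$)
$C{\left(z \right)} = 61 + z^{2} + 4 z$ ($C{\left(z \right)} = \left(z^{2} + 2 \frac{-2 + 2 z}{z} z\right) + 65 = \left(z^{2} + \frac{2 \left(-2 + 2 z\right)}{z} z\right) + 65 = \left(z^{2} + \left(-4 + 4 z\right)\right) + 65 = \left(-4 + z^{2} + 4 z\right) + 65 = 61 + z^{2} + 4 z$)
$C{\left(-60 \right)} + 49463 = \left(61 + \left(-60\right)^{2} + 4 \left(-60\right)\right) + 49463 = \left(61 + 3600 - 240\right) + 49463 = 3421 + 49463 = 52884$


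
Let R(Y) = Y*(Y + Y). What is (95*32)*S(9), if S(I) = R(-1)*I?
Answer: 54720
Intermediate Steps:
R(Y) = 2*Y² (R(Y) = Y*(2*Y) = 2*Y²)
S(I) = 2*I (S(I) = (2*(-1)²)*I = (2*1)*I = 2*I)
(95*32)*S(9) = (95*32)*(2*9) = 3040*18 = 54720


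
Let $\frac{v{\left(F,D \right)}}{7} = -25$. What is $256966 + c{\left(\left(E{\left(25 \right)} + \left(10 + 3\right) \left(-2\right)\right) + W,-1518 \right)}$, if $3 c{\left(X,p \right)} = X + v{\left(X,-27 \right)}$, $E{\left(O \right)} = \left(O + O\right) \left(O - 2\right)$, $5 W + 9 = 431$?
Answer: $\frac{3859657}{15} \approx 2.5731 \cdot 10^{5}$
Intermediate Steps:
$W = \frac{422}{5}$ ($W = - \frac{9}{5} + \frac{1}{5} \cdot 431 = - \frac{9}{5} + \frac{431}{5} = \frac{422}{5} \approx 84.4$)
$v{\left(F,D \right)} = -175$ ($v{\left(F,D \right)} = 7 \left(-25\right) = -175$)
$E{\left(O \right)} = 2 O \left(-2 + O\right)$
$c{\left(X,p \right)} = - \frac{175}{3} + \frac{X}{3}$ ($c{\left(X,p \right)} = \frac{X - 175}{3} = \frac{-175 + X}{3} = - \frac{175}{3} + \frac{X}{3}$)
$256966 + c{\left(\left(E{\left(25 \right)} + \left(10 + 3\right) \left(-2\right)\right) + W,-1518 \right)} = 256966 - \left(\frac{175}{3} - \frac{\left(2 \cdot 25 \left(-2 + 25\right) + \left(10 + 3\right) \left(-2\right)\right) + \frac{422}{5}}{3}\right) = 256966 - \left(\frac{175}{3} - \frac{\left(2 \cdot 25 \cdot 23 + 13 \left(-2\right)\right) + \frac{422}{5}}{3}\right) = 256966 - \left(\frac{175}{3} - \frac{\left(1150 - 26\right) + \frac{422}{5}}{3}\right) = 256966 - \left(\frac{175}{3} - \frac{1124 + \frac{422}{5}}{3}\right) = 256966 + \left(- \frac{175}{3} + \frac{1}{3} \cdot \frac{6042}{5}\right) = 256966 + \left(- \frac{175}{3} + \frac{2014}{5}\right) = 256966 + \frac{5167}{15} = \frac{3859657}{15}$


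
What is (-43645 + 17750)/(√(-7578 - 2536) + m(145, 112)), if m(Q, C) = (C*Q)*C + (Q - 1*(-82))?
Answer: -47105775765/3309150287563 + 25895*I*√10114/3309150287563 ≈ -0.014235 + 7.8697e-7*I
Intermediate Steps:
m(Q, C) = 82 + Q + Q*C² (m(Q, C) = Q*C² + (Q + 82) = Q*C² + (82 + Q) = 82 + Q + Q*C²)
(-43645 + 17750)/(√(-7578 - 2536) + m(145, 112)) = (-43645 + 17750)/(√(-7578 - 2536) + (82 + 145 + 145*112²)) = -25895/(√(-10114) + (82 + 145 + 145*12544)) = -25895/(I*√10114 + (82 + 145 + 1818880)) = -25895/(I*√10114 + 1819107) = -25895/(1819107 + I*√10114)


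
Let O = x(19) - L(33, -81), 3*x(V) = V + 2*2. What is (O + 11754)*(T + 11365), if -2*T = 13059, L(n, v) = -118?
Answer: 344664769/6 ≈ 5.7444e+7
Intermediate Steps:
x(V) = 4/3 + V/3 (x(V) = (V + 2*2)/3 = (V + 4)/3 = (4 + V)/3 = 4/3 + V/3)
O = 377/3 (O = (4/3 + (1/3)*19) - 1*(-118) = (4/3 + 19/3) + 118 = 23/3 + 118 = 377/3 ≈ 125.67)
T = -13059/2 (T = -1/2*13059 = -13059/2 ≈ -6529.5)
(O + 11754)*(T + 11365) = (377/3 + 11754)*(-13059/2 + 11365) = (35639/3)*(9671/2) = 344664769/6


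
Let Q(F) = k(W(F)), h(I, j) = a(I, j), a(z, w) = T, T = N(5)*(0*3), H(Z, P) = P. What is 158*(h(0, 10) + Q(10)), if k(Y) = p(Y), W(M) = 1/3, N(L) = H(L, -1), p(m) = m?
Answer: 158/3 ≈ 52.667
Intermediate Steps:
N(L) = -1
T = 0 (T = -0*3 = -1*0 = 0)
W(M) = ⅓ (W(M) = 1*(⅓) = ⅓)
a(z, w) = 0
h(I, j) = 0
k(Y) = Y
Q(F) = ⅓
158*(h(0, 10) + Q(10)) = 158*(0 + ⅓) = 158*(⅓) = 158/3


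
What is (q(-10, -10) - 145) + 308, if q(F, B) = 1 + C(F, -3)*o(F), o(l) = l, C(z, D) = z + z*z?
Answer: -736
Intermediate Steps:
C(z, D) = z + z²
q(F, B) = 1 + F²*(1 + F) (q(F, B) = 1 + (F*(1 + F))*F = 1 + F²*(1 + F))
(q(-10, -10) - 145) + 308 = ((1 + (-10)²*(1 - 10)) - 145) + 308 = ((1 + 100*(-9)) - 145) + 308 = ((1 - 900) - 145) + 308 = (-899 - 145) + 308 = -1044 + 308 = -736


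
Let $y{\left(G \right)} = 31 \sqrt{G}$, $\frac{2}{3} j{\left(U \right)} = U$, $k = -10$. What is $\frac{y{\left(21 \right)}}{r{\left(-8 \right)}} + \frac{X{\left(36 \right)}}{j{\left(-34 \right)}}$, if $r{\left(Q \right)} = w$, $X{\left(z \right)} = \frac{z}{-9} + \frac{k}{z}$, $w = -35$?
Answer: $\frac{77}{918} - \frac{31 \sqrt{21}}{35} \approx -3.975$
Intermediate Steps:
$j{\left(U \right)} = \frac{3 U}{2}$
$X{\left(z \right)} = - \frac{10}{z} - \frac{z}{9}$ ($X{\left(z \right)} = \frac{z}{-9} - \frac{10}{z} = z \left(- \frac{1}{9}\right) - \frac{10}{z} = - \frac{z}{9} - \frac{10}{z} = - \frac{10}{z} - \frac{z}{9}$)
$r{\left(Q \right)} = -35$
$\frac{y{\left(21 \right)}}{r{\left(-8 \right)}} + \frac{X{\left(36 \right)}}{j{\left(-34 \right)}} = \frac{31 \sqrt{21}}{-35} + \frac{- \frac{10}{36} - 4}{\frac{3}{2} \left(-34\right)} = 31 \sqrt{21} \left(- \frac{1}{35}\right) + \frac{\left(-10\right) \frac{1}{36} - 4}{-51} = - \frac{31 \sqrt{21}}{35} + \left(- \frac{5}{18} - 4\right) \left(- \frac{1}{51}\right) = - \frac{31 \sqrt{21}}{35} - - \frac{77}{918} = - \frac{31 \sqrt{21}}{35} + \frac{77}{918} = \frac{77}{918} - \frac{31 \sqrt{21}}{35}$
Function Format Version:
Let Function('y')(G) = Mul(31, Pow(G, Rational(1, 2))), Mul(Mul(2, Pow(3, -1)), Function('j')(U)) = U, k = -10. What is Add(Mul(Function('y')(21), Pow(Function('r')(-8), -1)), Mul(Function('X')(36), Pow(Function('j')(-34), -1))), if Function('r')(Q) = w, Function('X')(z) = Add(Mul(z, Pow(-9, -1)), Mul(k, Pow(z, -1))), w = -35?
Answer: Add(Rational(77, 918), Mul(Rational(-31, 35), Pow(21, Rational(1, 2)))) ≈ -3.9750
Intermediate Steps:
Function('j')(U) = Mul(Rational(3, 2), U)
Function('X')(z) = Add(Mul(-10, Pow(z, -1)), Mul(Rational(-1, 9), z)) (Function('X')(z) = Add(Mul(z, Pow(-9, -1)), Mul(-10, Pow(z, -1))) = Add(Mul(z, Rational(-1, 9)), Mul(-10, Pow(z, -1))) = Add(Mul(Rational(-1, 9), z), Mul(-10, Pow(z, -1))) = Add(Mul(-10, Pow(z, -1)), Mul(Rational(-1, 9), z)))
Function('r')(Q) = -35
Add(Mul(Function('y')(21), Pow(Function('r')(-8), -1)), Mul(Function('X')(36), Pow(Function('j')(-34), -1))) = Add(Mul(Mul(31, Pow(21, Rational(1, 2))), Pow(-35, -1)), Mul(Add(Mul(-10, Pow(36, -1)), Mul(Rational(-1, 9), 36)), Pow(Mul(Rational(3, 2), -34), -1))) = Add(Mul(Mul(31, Pow(21, Rational(1, 2))), Rational(-1, 35)), Mul(Add(Mul(-10, Rational(1, 36)), -4), Pow(-51, -1))) = Add(Mul(Rational(-31, 35), Pow(21, Rational(1, 2))), Mul(Add(Rational(-5, 18), -4), Rational(-1, 51))) = Add(Mul(Rational(-31, 35), Pow(21, Rational(1, 2))), Mul(Rational(-77, 18), Rational(-1, 51))) = Add(Mul(Rational(-31, 35), Pow(21, Rational(1, 2))), Rational(77, 918)) = Add(Rational(77, 918), Mul(Rational(-31, 35), Pow(21, Rational(1, 2))))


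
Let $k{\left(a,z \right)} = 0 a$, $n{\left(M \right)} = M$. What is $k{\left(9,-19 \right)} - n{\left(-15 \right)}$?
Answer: $15$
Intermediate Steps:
$k{\left(a,z \right)} = 0$
$k{\left(9,-19 \right)} - n{\left(-15 \right)} = 0 - -15 = 0 + 15 = 15$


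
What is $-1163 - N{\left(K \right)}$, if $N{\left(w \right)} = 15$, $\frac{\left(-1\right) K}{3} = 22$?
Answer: $-1178$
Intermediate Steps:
$K = -66$ ($K = \left(-3\right) 22 = -66$)
$-1163 - N{\left(K \right)} = -1163 - 15 = -1178$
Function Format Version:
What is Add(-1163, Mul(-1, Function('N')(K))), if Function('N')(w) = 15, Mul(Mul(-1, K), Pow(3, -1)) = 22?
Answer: -1178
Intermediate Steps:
K = -66 (K = Mul(-3, 22) = -66)
Add(-1163, Mul(-1, Function('N')(K))) = Add(-1163, Mul(-1, 15)) = Add(-1163, -15) = -1178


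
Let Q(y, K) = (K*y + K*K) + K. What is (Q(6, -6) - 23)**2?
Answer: 841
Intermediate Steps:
Q(y, K) = K + K**2 + K*y (Q(y, K) = (K*y + K**2) + K = (K**2 + K*y) + K = K + K**2 + K*y)
(Q(6, -6) - 23)**2 = (-6*(1 - 6 + 6) - 23)**2 = (-6*1 - 23)**2 = (-6 - 23)**2 = (-29)**2 = 841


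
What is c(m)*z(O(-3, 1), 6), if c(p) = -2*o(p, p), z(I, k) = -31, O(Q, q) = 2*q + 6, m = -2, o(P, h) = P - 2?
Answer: -248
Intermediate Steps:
o(P, h) = -2 + P
O(Q, q) = 6 + 2*q
c(p) = 4 - 2*p (c(p) = -2*(-2 + p) = 4 - 2*p)
c(m)*z(O(-3, 1), 6) = (4 - 2*(-2))*(-31) = (4 + 4)*(-31) = 8*(-31) = -248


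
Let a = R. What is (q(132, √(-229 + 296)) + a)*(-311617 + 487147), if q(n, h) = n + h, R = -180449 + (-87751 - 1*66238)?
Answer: -58680732180 + 175530*√67 ≈ -5.8679e+10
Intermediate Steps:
R = -334438 (R = -180449 + (-87751 - 66238) = -180449 - 153989 = -334438)
q(n, h) = h + n
a = -334438
(q(132, √(-229 + 296)) + a)*(-311617 + 487147) = ((√(-229 + 296) + 132) - 334438)*(-311617 + 487147) = ((√67 + 132) - 334438)*175530 = ((132 + √67) - 334438)*175530 = (-334306 + √67)*175530 = -58680732180 + 175530*√67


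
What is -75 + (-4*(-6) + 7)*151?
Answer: 4606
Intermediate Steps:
-75 + (-4*(-6) + 7)*151 = -75 + (24 + 7)*151 = -75 + 31*151 = -75 + 4681 = 4606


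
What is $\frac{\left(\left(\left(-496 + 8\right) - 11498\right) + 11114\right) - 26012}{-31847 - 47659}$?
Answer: $\frac{13442}{39753} \approx 0.33814$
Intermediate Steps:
$\frac{\left(\left(\left(-496 + 8\right) - 11498\right) + 11114\right) - 26012}{-31847 - 47659} = \frac{\left(\left(-488 - 11498\right) + 11114\right) - 26012}{-79506} = \left(\left(-11986 + 11114\right) - 26012\right) \left(- \frac{1}{79506}\right) = \left(-872 - 26012\right) \left(- \frac{1}{79506}\right) = \left(-26884\right) \left(- \frac{1}{79506}\right) = \frac{13442}{39753}$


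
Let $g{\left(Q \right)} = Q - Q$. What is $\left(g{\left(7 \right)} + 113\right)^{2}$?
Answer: $12769$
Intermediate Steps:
$g{\left(Q \right)} = 0$
$\left(g{\left(7 \right)} + 113\right)^{2} = \left(0 + 113\right)^{2} = 113^{2} = 12769$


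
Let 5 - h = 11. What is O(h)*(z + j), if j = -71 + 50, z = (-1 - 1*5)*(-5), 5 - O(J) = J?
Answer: 99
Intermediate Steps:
h = -6 (h = 5 - 1*11 = 5 - 11 = -6)
O(J) = 5 - J
z = 30 (z = (-1 - 5)*(-5) = -6*(-5) = 30)
j = -21
O(h)*(z + j) = (5 - 1*(-6))*(30 - 21) = (5 + 6)*9 = 11*9 = 99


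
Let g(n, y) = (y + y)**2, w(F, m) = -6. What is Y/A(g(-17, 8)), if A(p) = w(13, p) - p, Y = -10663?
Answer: 10663/262 ≈ 40.698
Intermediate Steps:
g(n, y) = 4*y**2 (g(n, y) = (2*y)**2 = 4*y**2)
A(p) = -6 - p
Y/A(g(-17, 8)) = -10663/(-6 - 4*8**2) = -10663/(-6 - 4*64) = -10663/(-6 - 1*256) = -10663/(-6 - 256) = -10663/(-262) = -10663*(-1/262) = 10663/262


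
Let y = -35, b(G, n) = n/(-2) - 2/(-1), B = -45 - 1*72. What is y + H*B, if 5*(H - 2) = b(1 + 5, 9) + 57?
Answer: -15443/10 ≈ -1544.3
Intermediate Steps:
B = -117 (B = -45 - 72 = -117)
b(G, n) = 2 - n/2 (b(G, n) = n*(-½) - 2*(-1) = -n/2 + 2 = 2 - n/2)
H = 129/10 (H = 2 + ((2 - ½*9) + 57)/5 = 2 + ((2 - 9/2) + 57)/5 = 2 + (-5/2 + 57)/5 = 2 + (⅕)*(109/2) = 2 + 109/10 = 129/10 ≈ 12.900)
y + H*B = -35 + (129/10)*(-117) = -35 - 15093/10 = -15443/10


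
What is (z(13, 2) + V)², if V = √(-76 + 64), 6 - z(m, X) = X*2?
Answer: -8 + 8*I*√3 ≈ -8.0 + 13.856*I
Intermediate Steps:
z(m, X) = 6 - 2*X (z(m, X) = 6 - X*2 = 6 - 2*X)
V = 2*I*√3 (V = √(-12) = 2*I*√3 ≈ 3.4641*I)
(z(13, 2) + V)² = ((6 - 2*2) + 2*I*√3)² = ((6 - 4) + 2*I*√3)² = (2 + 2*I*√3)²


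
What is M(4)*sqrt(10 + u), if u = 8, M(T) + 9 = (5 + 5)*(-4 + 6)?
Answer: 33*sqrt(2) ≈ 46.669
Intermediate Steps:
M(T) = 11 (M(T) = -9 + (5 + 5)*(-4 + 6) = -9 + 10*2 = -9 + 20 = 11)
M(4)*sqrt(10 + u) = 11*sqrt(10 + 8) = 11*sqrt(18) = 11*(3*sqrt(2)) = 33*sqrt(2)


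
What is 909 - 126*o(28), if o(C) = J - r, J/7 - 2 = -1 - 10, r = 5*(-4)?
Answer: 6327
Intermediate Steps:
r = -20
J = -63 (J = 14 + 7*(-1 - 10) = 14 + 7*(-11) = 14 - 77 = -63)
o(C) = -43 (o(C) = -63 - 1*(-20) = -63 + 20 = -43)
909 - 126*o(28) = 909 - 126*(-43) = 909 + 5418 = 6327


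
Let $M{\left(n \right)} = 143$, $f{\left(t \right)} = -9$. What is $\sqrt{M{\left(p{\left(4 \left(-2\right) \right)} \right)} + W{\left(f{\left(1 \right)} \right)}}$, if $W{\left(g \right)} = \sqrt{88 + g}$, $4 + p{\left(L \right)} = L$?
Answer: $\sqrt{143 + \sqrt{79}} \approx 12.324$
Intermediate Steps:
$p{\left(L \right)} = -4 + L$
$\sqrt{M{\left(p{\left(4 \left(-2\right) \right)} \right)} + W{\left(f{\left(1 \right)} \right)}} = \sqrt{143 + \sqrt{88 - 9}} = \sqrt{143 + \sqrt{79}}$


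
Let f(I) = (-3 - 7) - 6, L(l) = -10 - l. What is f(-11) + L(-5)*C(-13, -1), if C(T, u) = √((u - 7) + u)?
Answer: -16 - 15*I ≈ -16.0 - 15.0*I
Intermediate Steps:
f(I) = -16 (f(I) = -10 - 6 = -16)
C(T, u) = √(-7 + 2*u) (C(T, u) = √((-7 + u) + u) = √(-7 + 2*u))
f(-11) + L(-5)*C(-13, -1) = -16 + (-10 - 1*(-5))*√(-7 + 2*(-1)) = -16 + (-10 + 5)*√(-7 - 2) = -16 - 15*I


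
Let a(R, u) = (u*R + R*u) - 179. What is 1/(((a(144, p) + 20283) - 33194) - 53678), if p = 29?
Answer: -1/58416 ≈ -1.7119e-5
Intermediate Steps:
a(R, u) = -179 + 2*R*u (a(R, u) = (R*u + R*u) - 179 = 2*R*u - 179 = -179 + 2*R*u)
1/(((a(144, p) + 20283) - 33194) - 53678) = 1/((((-179 + 2*144*29) + 20283) - 33194) - 53678) = 1/((((-179 + 8352) + 20283) - 33194) - 53678) = 1/(((8173 + 20283) - 33194) - 53678) = 1/((28456 - 33194) - 53678) = 1/(-4738 - 53678) = 1/(-58416) = -1/58416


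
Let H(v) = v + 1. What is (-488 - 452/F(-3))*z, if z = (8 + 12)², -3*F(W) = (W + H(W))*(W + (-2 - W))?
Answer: -140960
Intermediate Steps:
H(v) = 1 + v
F(W) = ⅔ + 4*W/3 (F(W) = -(W + (1 + W))*(W + (-2 - W))/3 = -(1 + 2*W)*(-2)/3 = -(-2 - 4*W)/3 = ⅔ + 4*W/3)
z = 400 (z = 20² = 400)
(-488 - 452/F(-3))*z = (-488 - 452/(⅔ + (4/3)*(-3)))*400 = (-488 - 452/(⅔ - 4))*400 = (-488 - 452/(-10/3))*400 = (-488 - 452*(-3/10))*400 = (-488 + 678/5)*400 = -1762/5*400 = -140960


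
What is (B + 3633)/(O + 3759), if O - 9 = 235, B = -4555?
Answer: -922/4003 ≈ -0.23033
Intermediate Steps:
O = 244 (O = 9 + 235 = 244)
(B + 3633)/(O + 3759) = (-4555 + 3633)/(244 + 3759) = -922/4003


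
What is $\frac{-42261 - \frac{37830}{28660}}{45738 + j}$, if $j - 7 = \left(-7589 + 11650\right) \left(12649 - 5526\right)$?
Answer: $- \frac{40374603}{27678154256} \approx -0.0014587$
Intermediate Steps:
$j = 28926510$ ($j = 7 + \left(-7589 + 11650\right) \left(12649 - 5526\right) = 7 + 4061 \cdot 7123 = 7 + 28926503 = 28926510$)
$\frac{-42261 - \frac{37830}{28660}}{45738 + j} = \frac{-42261 - \frac{37830}{28660}}{45738 + 28926510} = \frac{-42261 - \frac{3783}{2866}}{28972248} = \left(-42261 - \frac{3783}{2866}\right) \frac{1}{28972248} = \left(- \frac{121123809}{2866}\right) \frac{1}{28972248} = - \frac{40374603}{27678154256}$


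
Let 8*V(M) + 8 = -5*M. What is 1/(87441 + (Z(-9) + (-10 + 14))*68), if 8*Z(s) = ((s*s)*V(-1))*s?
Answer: 16/1440587 ≈ 1.1107e-5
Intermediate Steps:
V(M) = -1 - 5*M/8 (V(M) = -1 + (-5*M)/8 = -1 - 5*M/8)
Z(s) = -3*s**3/64 (Z(s) = (((s*s)*(-1 - 5/8*(-1)))*s)/8 = ((s**2*(-1 + 5/8))*s)/8 = ((s**2*(-3/8))*s)/8 = ((-3*s**2/8)*s)/8 = (-3*s**3/8)/8 = -3*s**3/64)
1/(87441 + (Z(-9) + (-10 + 14))*68) = 1/(87441 + (-3/64*(-9)**3 + (-10 + 14))*68) = 1/(87441 + (-3/64*(-729) + 4)*68) = 1/(87441 + (2187/64 + 4)*68) = 1/(87441 + (2443/64)*68) = 1/(87441 + 41531/16) = 1/(1440587/16) = 16/1440587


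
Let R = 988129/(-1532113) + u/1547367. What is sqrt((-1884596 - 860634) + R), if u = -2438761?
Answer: I*sqrt(15429339814234713204698245840686)/2370741096471 ≈ 1656.9*I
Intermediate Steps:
R = -5265455638336/2370741096471 (R = 988129/(-1532113) - 2438761/1547367 = 988129*(-1/1532113) - 2438761*1/1547367 = -988129/1532113 - 2438761/1547367 = -5265455638336/2370741096471 ≈ -2.2210)
sqrt((-1884596 - 860634) + R) = sqrt((-1884596 - 860634) - 5265455638336/2370741096471) = sqrt(-2745230 - 5265455638336/2370741096471) = sqrt(-6508234845720721666/2370741096471) = I*sqrt(15429339814234713204698245840686)/2370741096471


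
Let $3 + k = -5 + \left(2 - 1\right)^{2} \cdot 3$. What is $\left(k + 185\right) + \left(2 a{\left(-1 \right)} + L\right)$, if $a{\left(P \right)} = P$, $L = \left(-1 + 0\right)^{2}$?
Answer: $179$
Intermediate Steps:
$L = 1$ ($L = \left(-1\right)^{2} = 1$)
$k = -5$ ($k = -3 - \left(5 - \left(2 - 1\right)^{2} \cdot 3\right) = -3 - \left(5 - 1^{2} \cdot 3\right) = -3 + \left(-5 + 1 \cdot 3\right) = -3 + \left(-5 + 3\right) = -3 - 2 = -5$)
$\left(k + 185\right) + \left(2 a{\left(-1 \right)} + L\right) = \left(-5 + 185\right) + \left(2 \left(-1\right) + 1\right) = 180 + \left(-2 + 1\right) = 180 - 1 = 179$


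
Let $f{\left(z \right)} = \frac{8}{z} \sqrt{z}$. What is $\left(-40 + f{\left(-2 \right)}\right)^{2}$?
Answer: $1568 + 320 i \sqrt{2} \approx 1568.0 + 452.55 i$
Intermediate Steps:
$f{\left(z \right)} = \frac{8}{\sqrt{z}}$
$\left(-40 + f{\left(-2 \right)}\right)^{2} = \left(-40 + \frac{8}{i \sqrt{2}}\right)^{2} = \left(-40 + 8 \left(- \frac{i \sqrt{2}}{2}\right)\right)^{2} = \left(-40 - 4 i \sqrt{2}\right)^{2}$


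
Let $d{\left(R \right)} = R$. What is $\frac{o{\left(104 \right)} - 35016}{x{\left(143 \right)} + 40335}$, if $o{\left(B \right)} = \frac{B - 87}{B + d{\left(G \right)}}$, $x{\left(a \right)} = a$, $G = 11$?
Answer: $- \frac{4026823}{4654970} \approx -0.86506$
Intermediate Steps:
$o{\left(B \right)} = \frac{-87 + B}{11 + B}$ ($o{\left(B \right)} = \frac{B - 87}{B + 11} = \frac{-87 + B}{11 + B}$)
$\frac{o{\left(104 \right)} - 35016}{x{\left(143 \right)} + 40335} = \frac{\frac{-87 + 104}{11 + 104} - 35016}{143 + 40335} = \frac{\frac{1}{115} \cdot 17 - 35016}{40478} = \left(\frac{1}{115} \cdot 17 - 35016\right) \frac{1}{40478} = \left(\frac{17}{115} - 35016\right) \frac{1}{40478} = \left(- \frac{4026823}{115}\right) \frac{1}{40478} = - \frac{4026823}{4654970}$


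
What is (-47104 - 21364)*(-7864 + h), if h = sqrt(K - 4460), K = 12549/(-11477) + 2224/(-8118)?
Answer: 538432352 - 68468*I*sqrt(1075772262662167565)/15528381 ≈ 5.3843e+8 - 4.5732e+6*I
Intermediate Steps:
K = -63698815/46585143 (K = 12549*(-1/11477) + 2224*(-1/8118) = -12549/11477 - 1112/4059 = -63698815/46585143 ≈ -1.3674)
h = I*sqrt(1075772262662167565)/15528381 (h = sqrt(-63698815/46585143 - 4460) = sqrt(-207833436595/46585143) = I*sqrt(1075772262662167565)/15528381 ≈ 66.793*I)
(-47104 - 21364)*(-7864 + h) = (-47104 - 21364)*(-7864 + I*sqrt(1075772262662167565)/15528381) = -68468*(-7864 + I*sqrt(1075772262662167565)/15528381) = 538432352 - 68468*I*sqrt(1075772262662167565)/15528381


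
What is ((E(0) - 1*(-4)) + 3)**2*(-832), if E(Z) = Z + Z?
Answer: -40768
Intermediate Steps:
E(Z) = 2*Z
((E(0) - 1*(-4)) + 3)**2*(-832) = ((2*0 - 1*(-4)) + 3)**2*(-832) = ((0 + 4) + 3)**2*(-832) = (4 + 3)**2*(-832) = 7**2*(-832) = 49*(-832) = -40768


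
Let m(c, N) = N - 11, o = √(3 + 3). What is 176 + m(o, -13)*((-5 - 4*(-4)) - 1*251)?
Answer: 5936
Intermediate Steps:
o = √6 ≈ 2.4495
m(c, N) = -11 + N
176 + m(o, -13)*((-5 - 4*(-4)) - 1*251) = 176 + (-11 - 13)*((-5 - 4*(-4)) - 1*251) = 176 - 24*((-5 + 16) - 251) = 176 - 24*(11 - 251) = 176 - 24*(-240) = 176 + 5760 = 5936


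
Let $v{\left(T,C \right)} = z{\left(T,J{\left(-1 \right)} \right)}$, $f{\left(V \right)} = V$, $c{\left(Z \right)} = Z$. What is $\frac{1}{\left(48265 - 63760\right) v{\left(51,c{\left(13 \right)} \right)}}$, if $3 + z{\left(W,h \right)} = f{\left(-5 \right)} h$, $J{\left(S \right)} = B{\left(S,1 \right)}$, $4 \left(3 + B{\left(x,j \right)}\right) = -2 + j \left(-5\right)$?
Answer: $- \frac{4}{1286085} \approx -3.1102 \cdot 10^{-6}$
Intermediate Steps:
$B{\left(x,j \right)} = - \frac{7}{2} - \frac{5 j}{4}$ ($B{\left(x,j \right)} = -3 + \frac{-2 + j \left(-5\right)}{4} = -3 + \frac{-2 - 5 j}{4} = -3 - \left(\frac{1}{2} + \frac{5 j}{4}\right) = - \frac{7}{2} - \frac{5 j}{4}$)
$J{\left(S \right)} = - \frac{19}{4}$ ($J{\left(S \right)} = - \frac{7}{2} - \frac{5}{4} = - \frac{19}{4}$)
$z{\left(W,h \right)} = -3 - 5 h$
$v{\left(T,C \right)} = \frac{83}{4}$ ($v{\left(T,C \right)} = -3 - - \frac{95}{4} = -3 + \frac{95}{4} = \frac{83}{4}$)
$\frac{1}{\left(48265 - 63760\right) v{\left(51,c{\left(13 \right)} \right)}} = \frac{1}{\left(48265 - 63760\right) \frac{83}{4}} = \frac{1}{-15495} \cdot \frac{4}{83} = \left(- \frac{1}{15495}\right) \frac{4}{83} = - \frac{4}{1286085}$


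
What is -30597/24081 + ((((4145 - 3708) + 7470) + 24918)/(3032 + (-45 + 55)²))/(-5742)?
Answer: -183681731131/144357118488 ≈ -1.2724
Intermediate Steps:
-30597/24081 + ((((4145 - 3708) + 7470) + 24918)/(3032 + (-45 + 55)²))/(-5742) = -30597*1/24081 + (((437 + 7470) + 24918)/(3032 + 10²))*(-1/5742) = -10199/8027 + ((7907 + 24918)/(3032 + 100))*(-1/5742) = -10199/8027 + (32825/3132)*(-1/5742) = -10199/8027 - 32825/17983944 = -183681731131/144357118488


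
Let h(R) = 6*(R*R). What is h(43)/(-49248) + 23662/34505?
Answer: 130417951/283217040 ≈ 0.46049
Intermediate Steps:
h(R) = 6*R²
h(43)/(-49248) + 23662/34505 = (6*43²)/(-49248) + 23662/34505 = (6*1849)*(-1/49248) + 23662*(1/34505) = 11094*(-1/49248) + 23662/34505 = -1849/8208 + 23662/34505 = 130417951/283217040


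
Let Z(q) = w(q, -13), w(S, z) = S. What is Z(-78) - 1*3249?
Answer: -3327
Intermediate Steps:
Z(q) = q
Z(-78) - 1*3249 = -78 - 1*3249 = -78 - 3249 = -3327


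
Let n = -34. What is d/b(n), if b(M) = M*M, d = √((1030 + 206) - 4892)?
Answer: I*√914/578 ≈ 0.052305*I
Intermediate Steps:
d = 2*I*√914 (d = √(1236 - 4892) = √(-3656) = 2*I*√914 ≈ 60.465*I)
b(M) = M²
d/b(n) = (2*I*√914)/((-34)²) = (2*I*√914)/1156 = (2*I*√914)*(1/1156) = I*√914/578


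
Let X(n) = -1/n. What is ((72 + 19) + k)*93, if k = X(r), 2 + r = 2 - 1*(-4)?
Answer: 33759/4 ≈ 8439.8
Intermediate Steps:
r = 4 (r = -2 + (2 - 1*(-4)) = -2 + (2 + 4) = -2 + 6 = 4)
k = -1/4 ≈ -0.25000
((72 + 19) + k)*93 = ((72 + 19) - 1/4)*93 = (91 - 1/4)*93 = (363/4)*93 = 33759/4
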